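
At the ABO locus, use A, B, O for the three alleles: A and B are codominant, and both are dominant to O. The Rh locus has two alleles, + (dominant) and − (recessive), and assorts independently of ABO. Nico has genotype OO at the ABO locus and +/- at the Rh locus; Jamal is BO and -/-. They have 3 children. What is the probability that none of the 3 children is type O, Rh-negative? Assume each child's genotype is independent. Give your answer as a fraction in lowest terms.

27/64

ABO cross OO × BO → 1/2 O, 1/2 B.
Rh cross +/- × -/- → 1/2 Rh+, 1/2 Rh-; so P(type O, Rh-negative) = 1/2 × 1/2 = 1/4 per child.
P(not type O, Rh-negative) = 3/4 for one child; (3/4)^3 = 27/64.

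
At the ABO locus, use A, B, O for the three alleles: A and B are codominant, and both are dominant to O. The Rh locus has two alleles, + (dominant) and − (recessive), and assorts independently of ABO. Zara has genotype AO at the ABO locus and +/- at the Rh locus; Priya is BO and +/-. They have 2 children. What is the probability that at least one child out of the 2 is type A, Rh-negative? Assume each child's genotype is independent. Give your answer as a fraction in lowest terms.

ABO cross AO × BO → 1/4 O, 1/4 A, 1/4 B, 1/4 AB.
Rh cross +/- × +/- → 3/4 Rh+, 1/4 Rh-; so P(type A, Rh-negative) = 1/4 × 1/4 = 1/16 per child.
P(none) = (15/16)^2 = 225/256; P(at least one) = 1 − 225/256 = 31/256.

31/256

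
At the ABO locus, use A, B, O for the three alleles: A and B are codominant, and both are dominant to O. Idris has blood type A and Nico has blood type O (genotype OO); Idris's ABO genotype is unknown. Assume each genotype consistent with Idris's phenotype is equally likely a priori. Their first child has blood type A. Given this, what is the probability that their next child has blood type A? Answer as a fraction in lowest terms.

Possible genotypes: Idris ∈ {AA, AO}; Nico ∈ {OO}.
Weight each parental genotype pair by prior × P(type-A child):
  AA × OO: posterior weight 2/3; P(next child type A) = 1.
  AO × OO: posterior weight 1/3; P(next child type A) = 1/2.
Weighted sum = 5/6.

5/6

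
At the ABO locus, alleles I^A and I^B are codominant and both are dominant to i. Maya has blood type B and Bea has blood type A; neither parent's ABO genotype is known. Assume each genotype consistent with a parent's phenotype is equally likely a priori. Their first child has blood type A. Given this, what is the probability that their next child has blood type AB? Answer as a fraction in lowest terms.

Possible genotypes: Maya ∈ {I^B I^B, I^B i}; Bea ∈ {I^A I^A, I^A i}.
Weight each parental genotype pair by prior × P(type-A child):
  I^B i × I^A I^A: posterior weight 2/3; P(next child type AB) = 1/2.
  I^B i × I^A i: posterior weight 1/3; P(next child type AB) = 1/4.
Weighted sum = 5/12.

5/12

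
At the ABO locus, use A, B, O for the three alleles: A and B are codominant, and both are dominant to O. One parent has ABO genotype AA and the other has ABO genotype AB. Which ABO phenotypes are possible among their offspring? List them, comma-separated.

Gametes from AA × AB give offspring ABO genotypes AA, AB, i.e. phenotypes A, AB.

A, AB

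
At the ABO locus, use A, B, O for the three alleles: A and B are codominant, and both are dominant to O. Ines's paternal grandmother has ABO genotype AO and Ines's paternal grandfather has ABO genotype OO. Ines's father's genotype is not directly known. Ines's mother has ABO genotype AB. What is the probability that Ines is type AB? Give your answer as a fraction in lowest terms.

1/8

Ines's father's ABO genotype from AO × OO: 1/2 AO, 1/2 OO.
Crossing each possibility with the mother AB and summing P(type AB): 1/2·1/4 + 1/2·0 = 1/8.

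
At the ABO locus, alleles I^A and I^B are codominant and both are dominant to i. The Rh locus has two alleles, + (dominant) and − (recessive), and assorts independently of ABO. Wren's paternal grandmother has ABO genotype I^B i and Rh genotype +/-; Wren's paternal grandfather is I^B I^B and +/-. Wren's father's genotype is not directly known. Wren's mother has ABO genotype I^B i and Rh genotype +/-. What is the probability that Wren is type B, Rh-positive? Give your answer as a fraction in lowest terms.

Wren's father's ABO genotype from I^B i × I^B I^B: 1/2 I^B I^B, 1/2 I^B i.
Crossing each possibility with the mother I^B i and summing P(type B): 1/2·1 + 1/2·3/4 = 7/8.
Similarly for Rh via the father's Rh distribution: P(Rh+) = 3/4.
Independent loci: 7/8 × 3/4 = 21/32.

21/32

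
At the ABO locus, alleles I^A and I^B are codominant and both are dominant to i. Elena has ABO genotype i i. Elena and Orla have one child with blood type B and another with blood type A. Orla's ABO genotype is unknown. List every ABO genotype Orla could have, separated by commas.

For each candidate genotype of Orla, check whether crossing it with i i can produce every observed child phenotype.
  I^A I^A → possible child types {A} ✗
  I^A I^B → possible child types {A, B} ✓
  I^A i → possible child types {O, A} ✗
  I^B I^B → possible child types {B} ✗
  I^B i → possible child types {O, B} ✗
  i i → possible child types {O} ✗

I^A I^B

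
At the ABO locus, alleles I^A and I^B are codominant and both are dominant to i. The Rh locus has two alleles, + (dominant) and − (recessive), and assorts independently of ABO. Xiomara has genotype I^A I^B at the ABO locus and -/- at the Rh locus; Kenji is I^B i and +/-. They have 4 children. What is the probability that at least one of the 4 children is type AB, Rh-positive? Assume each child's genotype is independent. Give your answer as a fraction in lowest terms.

1695/4096

ABO cross I^A I^B × I^B i → 1/4 A, 1/2 B, 1/4 AB.
Rh cross -/- × +/- → 1/2 Rh+, 1/2 Rh-; so P(type AB, Rh-positive) = 1/4 × 1/2 = 1/8 per child.
P(none) = (7/8)^4 = 2401/4096; P(at least one) = 1 − 2401/4096 = 1695/4096.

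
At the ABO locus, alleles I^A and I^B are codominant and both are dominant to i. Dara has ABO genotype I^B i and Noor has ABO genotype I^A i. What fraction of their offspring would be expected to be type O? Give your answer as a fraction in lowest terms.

1/4

ABO cross I^B i × I^A i → offspring phenotypes: 1/4 O, 1/4 A, 1/4 B, 1/4 AB.
So P(type O) = 1/4.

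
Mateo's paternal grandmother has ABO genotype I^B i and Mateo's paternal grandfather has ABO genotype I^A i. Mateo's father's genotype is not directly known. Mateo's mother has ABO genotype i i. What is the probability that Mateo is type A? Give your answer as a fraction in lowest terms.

1/4

Mateo's father's ABO genotype from I^B i × I^A i: 1/4 I^A I^B, 1/4 I^A i, 1/4 I^B i, 1/4 i i.
Crossing each possibility with the mother i i and summing P(type A): 1/4·1/2 + 1/4·1/2 + 1/4·0 + 1/4·0 = 1/4.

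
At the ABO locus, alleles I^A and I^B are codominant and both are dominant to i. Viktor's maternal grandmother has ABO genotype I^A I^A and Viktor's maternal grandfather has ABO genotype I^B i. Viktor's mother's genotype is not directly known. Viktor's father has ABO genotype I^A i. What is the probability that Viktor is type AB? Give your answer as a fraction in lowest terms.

1/8

Viktor's mother's ABO genotype from I^A I^A × I^B i: 1/2 I^A I^B, 1/2 I^A i.
Crossing each possibility with the father I^A i and summing P(type AB): 1/2·1/4 + 1/2·0 = 1/8.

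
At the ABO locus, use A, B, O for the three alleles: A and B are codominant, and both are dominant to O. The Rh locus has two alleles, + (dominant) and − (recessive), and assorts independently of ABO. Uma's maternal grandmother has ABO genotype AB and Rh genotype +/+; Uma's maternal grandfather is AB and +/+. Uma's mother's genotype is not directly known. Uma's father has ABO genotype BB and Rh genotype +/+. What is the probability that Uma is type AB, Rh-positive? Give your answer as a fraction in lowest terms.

Uma's mother's ABO genotype from AB × AB: 1/4 AA, 1/2 AB, 1/4 BB.
Crossing each possibility with the father BB and summing P(type AB): 1/4·1 + 1/2·1/2 + 1/4·0 = 1/2.
Similarly for Rh via the mother's Rh distribution: P(Rh+) = 1.
Independent loci: 1/2 × 1 = 1/2.

1/2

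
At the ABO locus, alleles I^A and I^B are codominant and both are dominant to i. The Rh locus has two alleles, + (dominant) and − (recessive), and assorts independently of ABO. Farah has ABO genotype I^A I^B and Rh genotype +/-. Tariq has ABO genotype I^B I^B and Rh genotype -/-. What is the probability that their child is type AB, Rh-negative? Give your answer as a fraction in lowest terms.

ABO cross I^A I^B × I^B I^B → offspring phenotypes: 1/2 B, 1/2 AB.
Rh cross +/- × -/- → 1/2 Rh+, 1/2 Rh-.
Independent loci: P(type AB, Rh-negative) = 1/2 × 1/2 = 1/4.

1/4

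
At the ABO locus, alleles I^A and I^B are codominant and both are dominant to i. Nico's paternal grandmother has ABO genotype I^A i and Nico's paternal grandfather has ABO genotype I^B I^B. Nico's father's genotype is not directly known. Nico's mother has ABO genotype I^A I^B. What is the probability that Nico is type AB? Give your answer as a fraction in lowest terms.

Nico's father's ABO genotype from I^A i × I^B I^B: 1/2 I^A I^B, 1/2 I^B i.
Crossing each possibility with the mother I^A I^B and summing P(type AB): 1/2·1/2 + 1/2·1/4 = 3/8.

3/8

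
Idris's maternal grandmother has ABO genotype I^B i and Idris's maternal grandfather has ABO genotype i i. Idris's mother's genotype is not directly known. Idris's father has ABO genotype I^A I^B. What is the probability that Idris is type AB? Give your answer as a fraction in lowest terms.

1/8

Idris's mother's ABO genotype from I^B i × i i: 1/2 I^B i, 1/2 i i.
Crossing each possibility with the father I^A I^B and summing P(type AB): 1/2·1/4 + 1/2·0 = 1/8.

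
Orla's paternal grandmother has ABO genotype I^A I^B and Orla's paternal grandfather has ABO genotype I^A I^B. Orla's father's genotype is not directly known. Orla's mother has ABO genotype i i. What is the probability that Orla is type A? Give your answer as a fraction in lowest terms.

Orla's father's ABO genotype from I^A I^B × I^A I^B: 1/4 I^A I^A, 1/2 I^A I^B, 1/4 I^B I^B.
Crossing each possibility with the mother i i and summing P(type A): 1/4·1 + 1/2·1/2 + 1/4·0 = 1/2.

1/2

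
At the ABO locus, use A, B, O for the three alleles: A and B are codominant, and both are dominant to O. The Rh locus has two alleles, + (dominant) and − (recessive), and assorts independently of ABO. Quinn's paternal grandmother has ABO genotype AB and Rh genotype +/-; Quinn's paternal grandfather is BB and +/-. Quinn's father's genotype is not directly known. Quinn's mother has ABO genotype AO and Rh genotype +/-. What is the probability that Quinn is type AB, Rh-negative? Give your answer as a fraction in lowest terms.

Quinn's father's ABO genotype from AB × BB: 1/2 AB, 1/2 BB.
Crossing each possibility with the mother AO and summing P(type AB): 1/2·1/4 + 1/2·1/2 = 3/8.
Similarly for Rh via the father's Rh distribution: P(Rh-) = 1/4.
Independent loci: 3/8 × 1/4 = 3/32.

3/32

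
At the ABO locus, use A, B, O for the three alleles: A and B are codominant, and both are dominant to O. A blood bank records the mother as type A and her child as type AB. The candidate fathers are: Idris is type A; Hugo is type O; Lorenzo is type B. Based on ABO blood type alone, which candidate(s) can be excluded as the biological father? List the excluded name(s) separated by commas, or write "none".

A candidate is excluded only if no genotype consistent with his phenotype could produce a type AB child with a type A mother.
Idris (type A): no genotype consistent with that phenotype can produce a type-AB child with a type-A mother.
Hugo (type O): no genotype consistent with that phenotype can produce a type-AB child with a type-A mother.

Idris, Hugo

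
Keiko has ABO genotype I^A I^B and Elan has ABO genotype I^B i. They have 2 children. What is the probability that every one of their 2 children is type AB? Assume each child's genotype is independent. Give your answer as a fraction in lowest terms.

ABO cross I^A I^B × I^B i → 1/4 A, 1/2 B, 1/4 AB.
So P(type AB) = 1/4 per child.
All 2 independent: (1/4)^2 = 1/16.

1/16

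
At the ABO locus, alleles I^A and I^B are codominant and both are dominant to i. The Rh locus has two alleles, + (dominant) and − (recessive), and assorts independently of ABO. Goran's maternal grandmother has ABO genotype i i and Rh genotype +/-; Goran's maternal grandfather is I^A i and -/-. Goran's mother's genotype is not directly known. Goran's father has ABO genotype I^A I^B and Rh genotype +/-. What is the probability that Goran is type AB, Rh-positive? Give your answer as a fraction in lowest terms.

5/64

Goran's mother's ABO genotype from i i × I^A i: 1/2 I^A i, 1/2 i i.
Crossing each possibility with the father I^A I^B and summing P(type AB): 1/2·1/4 + 1/2·0 = 1/8.
Similarly for Rh via the mother's Rh distribution: P(Rh+) = 5/8.
Independent loci: 1/8 × 5/8 = 5/64.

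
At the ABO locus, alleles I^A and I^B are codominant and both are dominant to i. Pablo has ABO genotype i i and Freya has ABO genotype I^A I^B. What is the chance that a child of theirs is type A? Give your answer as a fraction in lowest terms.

1/2

ABO cross i i × I^A I^B → offspring phenotypes: 1/2 A, 1/2 B.
So P(type A) = 1/2.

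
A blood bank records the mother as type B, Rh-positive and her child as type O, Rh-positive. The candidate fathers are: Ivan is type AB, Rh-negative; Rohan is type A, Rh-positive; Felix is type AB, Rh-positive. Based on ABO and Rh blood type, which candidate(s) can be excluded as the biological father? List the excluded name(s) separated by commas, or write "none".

Ivan, Felix

A candidate is excluded only if no genotype consistent with his phenotype could produce a type O, Rh-positive child with a type B, Rh-positive mother.
Ivan (type AB, Rh-): no genotype consistent with that phenotype can produce a type-O Rh+ child with a type-B mother.
Felix (type AB, Rh+): no genotype consistent with that phenotype can produce a type-O Rh+ child with a type-B mother.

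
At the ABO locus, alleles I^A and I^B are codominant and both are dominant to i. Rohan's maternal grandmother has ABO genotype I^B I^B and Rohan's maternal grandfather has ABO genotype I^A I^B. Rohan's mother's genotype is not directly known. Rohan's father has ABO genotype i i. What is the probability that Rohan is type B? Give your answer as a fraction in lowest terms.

3/4

Rohan's mother's ABO genotype from I^B I^B × I^A I^B: 1/2 I^A I^B, 1/2 I^B I^B.
Crossing each possibility with the father i i and summing P(type B): 1/2·1/2 + 1/2·1 = 3/4.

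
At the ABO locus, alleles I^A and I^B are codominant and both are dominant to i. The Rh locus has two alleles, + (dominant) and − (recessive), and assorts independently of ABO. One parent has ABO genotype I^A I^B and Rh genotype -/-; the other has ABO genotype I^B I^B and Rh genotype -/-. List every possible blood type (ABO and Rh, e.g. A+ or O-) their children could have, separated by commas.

B-, AB-

Gametes from I^A I^B × I^B I^B give offspring ABO genotypes I^A I^B, I^B I^B, i.e. phenotypes B, AB.
Rh cross -/- × -/- → phenotypes Rh-.
Combining independently: B-, AB-.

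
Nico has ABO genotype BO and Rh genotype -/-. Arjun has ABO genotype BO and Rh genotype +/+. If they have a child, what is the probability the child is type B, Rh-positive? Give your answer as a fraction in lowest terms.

ABO cross BO × BO → offspring phenotypes: 1/4 O, 3/4 B.
Rh cross -/- × +/+ → 1 Rh+.
Independent loci: P(type B, Rh-positive) = 3/4 × 1 = 3/4.

3/4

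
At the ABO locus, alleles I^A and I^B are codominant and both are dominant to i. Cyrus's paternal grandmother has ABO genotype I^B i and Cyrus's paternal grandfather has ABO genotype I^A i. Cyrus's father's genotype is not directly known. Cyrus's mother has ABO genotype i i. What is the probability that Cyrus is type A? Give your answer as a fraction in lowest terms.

Cyrus's father's ABO genotype from I^B i × I^A i: 1/4 I^A I^B, 1/4 I^A i, 1/4 I^B i, 1/4 i i.
Crossing each possibility with the mother i i and summing P(type A): 1/4·1/2 + 1/4·1/2 + 1/4·0 + 1/4·0 = 1/4.

1/4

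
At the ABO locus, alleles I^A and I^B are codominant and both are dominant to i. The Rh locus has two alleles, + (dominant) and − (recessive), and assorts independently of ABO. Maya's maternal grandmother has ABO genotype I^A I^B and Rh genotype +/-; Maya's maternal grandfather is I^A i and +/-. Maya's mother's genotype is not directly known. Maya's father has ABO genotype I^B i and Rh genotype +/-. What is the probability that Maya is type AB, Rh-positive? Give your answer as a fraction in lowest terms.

Maya's mother's ABO genotype from I^A I^B × I^A i: 1/4 I^A I^A, 1/4 I^A I^B, 1/4 I^A i, 1/4 I^B i.
Crossing each possibility with the father I^B i and summing P(type AB): 1/4·1/2 + 1/4·1/4 + 1/4·1/4 + 1/4·0 = 1/4.
Similarly for Rh via the mother's Rh distribution: P(Rh+) = 3/4.
Independent loci: 1/4 × 3/4 = 3/16.

3/16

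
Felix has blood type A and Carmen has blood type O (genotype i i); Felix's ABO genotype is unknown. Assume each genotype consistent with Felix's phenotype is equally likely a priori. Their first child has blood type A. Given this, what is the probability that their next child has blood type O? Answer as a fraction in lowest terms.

Possible genotypes: Felix ∈ {I^A I^A, I^A i}; Carmen ∈ {i i}.
Weight each parental genotype pair by prior × P(type-A child):
  I^A I^A × i i: posterior weight 2/3; P(next child type O) = 0.
  I^A i × i i: posterior weight 1/3; P(next child type O) = 1/2.
Weighted sum = 1/6.

1/6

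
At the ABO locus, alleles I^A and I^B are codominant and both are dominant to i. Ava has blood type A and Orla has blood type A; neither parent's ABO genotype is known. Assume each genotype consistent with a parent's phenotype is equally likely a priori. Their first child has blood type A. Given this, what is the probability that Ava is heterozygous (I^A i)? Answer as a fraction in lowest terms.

Possible genotypes: Ava ∈ {I^A I^A, I^A i}; Orla ∈ {I^A I^A, I^A i}.
Weight each parental genotype pair by prior × P(type-A child):
  I^A I^A × I^A I^A: posterior weight 4/15.
  I^A I^A × I^A i: posterior weight 4/15.
  I^A i × I^A I^A: posterior weight 4/15.
  I^A i × I^A i: posterior weight 1/5.
Sum the posterior weight over pairs where Ava is I^A i: 7/15.

7/15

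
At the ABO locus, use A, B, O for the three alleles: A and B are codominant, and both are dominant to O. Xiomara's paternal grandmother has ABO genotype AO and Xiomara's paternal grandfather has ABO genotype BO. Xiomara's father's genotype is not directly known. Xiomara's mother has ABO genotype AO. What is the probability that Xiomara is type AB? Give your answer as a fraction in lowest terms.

1/8

Xiomara's father's ABO genotype from AO × BO: 1/4 AB, 1/4 AO, 1/4 BO, 1/4 OO.
Crossing each possibility with the mother AO and summing P(type AB): 1/4·1/4 + 1/4·0 + 1/4·1/4 + 1/4·0 = 1/8.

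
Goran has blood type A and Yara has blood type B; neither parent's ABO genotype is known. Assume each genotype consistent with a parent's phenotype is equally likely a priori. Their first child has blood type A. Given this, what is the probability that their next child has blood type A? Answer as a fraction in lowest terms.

Possible genotypes: Goran ∈ {AA, AO}; Yara ∈ {BB, BO}.
Weight each parental genotype pair by prior × P(type-A child):
  AA × BO: posterior weight 2/3; P(next child type A) = 1/2.
  AO × BO: posterior weight 1/3; P(next child type A) = 1/4.
Weighted sum = 5/12.

5/12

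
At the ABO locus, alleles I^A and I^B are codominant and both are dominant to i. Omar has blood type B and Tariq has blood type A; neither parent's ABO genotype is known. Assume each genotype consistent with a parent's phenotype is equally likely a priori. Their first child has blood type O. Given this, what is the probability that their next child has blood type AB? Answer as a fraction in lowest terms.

1/4

Possible genotypes: Omar ∈ {I^B I^B, I^B i}; Tariq ∈ {I^A I^A, I^A i}.
Weight each parental genotype pair by prior × P(type-O child):
  I^B i × I^A i: posterior weight 1; P(next child type AB) = 1/4.
Weighted sum = 1/4.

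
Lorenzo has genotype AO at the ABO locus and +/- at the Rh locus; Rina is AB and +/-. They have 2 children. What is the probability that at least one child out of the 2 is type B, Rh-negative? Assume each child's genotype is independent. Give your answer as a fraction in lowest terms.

ABO cross AO × AB → 1/2 A, 1/4 B, 1/4 AB.
Rh cross +/- × +/- → 3/4 Rh+, 1/4 Rh-; so P(type B, Rh-negative) = 1/4 × 1/4 = 1/16 per child.
P(none) = (15/16)^2 = 225/256; P(at least one) = 1 − 225/256 = 31/256.

31/256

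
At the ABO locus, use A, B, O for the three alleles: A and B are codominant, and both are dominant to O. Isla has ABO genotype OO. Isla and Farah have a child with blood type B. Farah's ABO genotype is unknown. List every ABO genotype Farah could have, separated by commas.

AB, BB, BO

For each candidate genotype of Farah, check whether crossing it with OO can produce every observed child phenotype.
  AA → possible child types {A} ✗
  AB → possible child types {A, B} ✓
  AO → possible child types {O, A} ✗
  BB → possible child types {B} ✓
  BO → possible child types {O, B} ✓
  OO → possible child types {O} ✗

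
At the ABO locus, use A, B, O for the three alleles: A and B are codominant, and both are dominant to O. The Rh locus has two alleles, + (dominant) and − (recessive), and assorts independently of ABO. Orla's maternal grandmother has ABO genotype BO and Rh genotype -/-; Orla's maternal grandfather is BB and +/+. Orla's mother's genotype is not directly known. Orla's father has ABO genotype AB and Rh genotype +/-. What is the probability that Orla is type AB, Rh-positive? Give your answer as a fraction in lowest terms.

9/32

Orla's mother's ABO genotype from BO × BB: 1/2 BB, 1/2 BO.
Crossing each possibility with the father AB and summing P(type AB): 1/2·1/2 + 1/2·1/4 = 3/8.
Similarly for Rh via the mother's Rh distribution: P(Rh+) = 3/4.
Independent loci: 3/8 × 3/4 = 9/32.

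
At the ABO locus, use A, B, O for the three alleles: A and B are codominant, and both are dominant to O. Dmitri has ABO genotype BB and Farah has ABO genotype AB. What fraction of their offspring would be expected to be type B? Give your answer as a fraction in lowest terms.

ABO cross BB × AB → offspring phenotypes: 1/2 B, 1/2 AB.
So P(type B) = 1/2.

1/2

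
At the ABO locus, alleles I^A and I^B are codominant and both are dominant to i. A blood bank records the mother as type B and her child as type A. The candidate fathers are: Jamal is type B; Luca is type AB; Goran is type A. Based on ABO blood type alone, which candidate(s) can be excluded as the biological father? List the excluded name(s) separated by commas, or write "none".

Jamal

A candidate is excluded only if no genotype consistent with his phenotype could produce a type A child with a type B mother.
Jamal (type B): no genotype consistent with that phenotype can produce a type-A child with a type-B mother.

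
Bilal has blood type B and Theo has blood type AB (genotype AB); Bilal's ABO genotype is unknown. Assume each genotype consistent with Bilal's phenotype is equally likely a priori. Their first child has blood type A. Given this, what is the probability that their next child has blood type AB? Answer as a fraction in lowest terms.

1/4

Possible genotypes: Bilal ∈ {BB, BO}; Theo ∈ {AB}.
Weight each parental genotype pair by prior × P(type-A child):
  BO × AB: posterior weight 1; P(next child type AB) = 1/4.
Weighted sum = 1/4.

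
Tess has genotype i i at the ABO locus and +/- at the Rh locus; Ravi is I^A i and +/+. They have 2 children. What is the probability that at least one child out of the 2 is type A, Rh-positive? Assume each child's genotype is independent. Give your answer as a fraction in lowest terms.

ABO cross i i × I^A i → 1/2 O, 1/2 A.
Rh cross +/- × +/+ → 1 Rh+; so P(type A, Rh-positive) = 1/2 × 1 = 1/2 per child.
P(none) = (1/2)^2 = 1/4; P(at least one) = 1 − 1/4 = 3/4.

3/4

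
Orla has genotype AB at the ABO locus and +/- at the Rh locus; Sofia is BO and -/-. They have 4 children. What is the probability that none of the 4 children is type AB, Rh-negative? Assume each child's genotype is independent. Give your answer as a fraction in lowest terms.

ABO cross AB × BO → 1/4 A, 1/2 B, 1/4 AB.
Rh cross +/- × -/- → 1/2 Rh+, 1/2 Rh-; so P(type AB, Rh-negative) = 1/4 × 1/2 = 1/8 per child.
P(not type AB, Rh-negative) = 7/8 for one child; (7/8)^4 = 2401/4096.

2401/4096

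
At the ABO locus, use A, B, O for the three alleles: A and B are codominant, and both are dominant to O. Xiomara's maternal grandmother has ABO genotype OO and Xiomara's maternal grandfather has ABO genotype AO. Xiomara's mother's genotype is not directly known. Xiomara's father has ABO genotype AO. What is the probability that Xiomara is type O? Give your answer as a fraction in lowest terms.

3/8

Xiomara's mother's ABO genotype from OO × AO: 1/2 AO, 1/2 OO.
Crossing each possibility with the father AO and summing P(type O): 1/2·1/4 + 1/2·1/2 = 3/8.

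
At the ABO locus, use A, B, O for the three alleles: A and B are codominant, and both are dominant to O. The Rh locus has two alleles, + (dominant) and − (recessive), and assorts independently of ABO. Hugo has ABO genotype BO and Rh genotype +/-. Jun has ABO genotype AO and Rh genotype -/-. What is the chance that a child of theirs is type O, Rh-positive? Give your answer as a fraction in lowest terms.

1/8

ABO cross BO × AO → offspring phenotypes: 1/4 O, 1/4 A, 1/4 B, 1/4 AB.
Rh cross +/- × -/- → 1/2 Rh+, 1/2 Rh-.
Independent loci: P(type O, Rh-positive) = 1/4 × 1/2 = 1/8.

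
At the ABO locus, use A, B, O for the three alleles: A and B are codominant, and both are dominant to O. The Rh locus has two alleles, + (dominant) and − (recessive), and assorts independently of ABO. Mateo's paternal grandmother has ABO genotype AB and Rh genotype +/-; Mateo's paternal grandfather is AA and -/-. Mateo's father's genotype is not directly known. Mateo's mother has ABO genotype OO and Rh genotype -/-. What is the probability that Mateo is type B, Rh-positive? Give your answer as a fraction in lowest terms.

Mateo's father's ABO genotype from AB × AA: 1/2 AA, 1/2 AB.
Crossing each possibility with the mother OO and summing P(type B): 1/2·0 + 1/2·1/2 = 1/4.
Similarly for Rh via the father's Rh distribution: P(Rh+) = 1/4.
Independent loci: 1/4 × 1/4 = 1/16.

1/16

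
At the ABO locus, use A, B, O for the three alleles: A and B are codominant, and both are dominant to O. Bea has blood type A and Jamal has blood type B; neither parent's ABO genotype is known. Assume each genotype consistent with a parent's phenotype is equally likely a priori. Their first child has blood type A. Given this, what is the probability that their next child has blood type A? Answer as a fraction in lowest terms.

Possible genotypes: Bea ∈ {AA, AO}; Jamal ∈ {BB, BO}.
Weight each parental genotype pair by prior × P(type-A child):
  AA × BO: posterior weight 2/3; P(next child type A) = 1/2.
  AO × BO: posterior weight 1/3; P(next child type A) = 1/4.
Weighted sum = 5/12.

5/12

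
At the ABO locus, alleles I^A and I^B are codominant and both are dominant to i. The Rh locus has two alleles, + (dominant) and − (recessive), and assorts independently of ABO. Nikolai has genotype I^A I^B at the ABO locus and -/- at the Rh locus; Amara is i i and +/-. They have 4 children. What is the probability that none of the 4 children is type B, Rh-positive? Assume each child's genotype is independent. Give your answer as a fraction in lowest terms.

81/256

ABO cross I^A I^B × i i → 1/2 A, 1/2 B.
Rh cross -/- × +/- → 1/2 Rh+, 1/2 Rh-; so P(type B, Rh-positive) = 1/2 × 1/2 = 1/4 per child.
P(not type B, Rh-positive) = 3/4 for one child; (3/4)^4 = 81/256.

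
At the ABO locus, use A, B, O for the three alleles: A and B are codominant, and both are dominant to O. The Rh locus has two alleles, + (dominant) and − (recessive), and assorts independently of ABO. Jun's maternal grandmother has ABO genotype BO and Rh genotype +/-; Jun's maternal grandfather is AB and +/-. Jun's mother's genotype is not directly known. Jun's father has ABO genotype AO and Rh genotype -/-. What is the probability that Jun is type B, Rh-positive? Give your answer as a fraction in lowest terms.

Jun's mother's ABO genotype from BO × AB: 1/4 AB, 1/4 AO, 1/4 BB, 1/4 BO.
Crossing each possibility with the father AO and summing P(type B): 1/4·1/4 + 1/4·0 + 1/4·1/2 + 1/4·1/4 = 1/4.
Similarly for Rh via the mother's Rh distribution: P(Rh+) = 1/2.
Independent loci: 1/4 × 1/2 = 1/8.

1/8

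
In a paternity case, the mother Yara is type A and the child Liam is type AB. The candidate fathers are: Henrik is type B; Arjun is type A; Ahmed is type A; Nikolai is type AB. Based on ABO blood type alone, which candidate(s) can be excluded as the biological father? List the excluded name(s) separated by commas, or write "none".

A candidate is excluded only if no genotype consistent with his phenotype could produce a type AB child with a type A mother.
Arjun (type A): no genotype consistent with that phenotype can produce a type-AB child with a type-A mother.
Ahmed (type A): no genotype consistent with that phenotype can produce a type-AB child with a type-A mother.

Arjun, Ahmed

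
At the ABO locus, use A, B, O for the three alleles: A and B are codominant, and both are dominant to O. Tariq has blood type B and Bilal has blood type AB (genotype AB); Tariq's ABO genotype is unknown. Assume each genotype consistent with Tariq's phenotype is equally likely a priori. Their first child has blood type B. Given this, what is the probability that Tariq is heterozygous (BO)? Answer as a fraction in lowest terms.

1/2

Possible genotypes: Tariq ∈ {BB, BO}; Bilal ∈ {AB}.
Weight each parental genotype pair by prior × P(type-B child):
  BB × AB: posterior weight 1/2.
  BO × AB: posterior weight 1/2.
Sum the posterior weight over pairs where Tariq is BO: 1/2.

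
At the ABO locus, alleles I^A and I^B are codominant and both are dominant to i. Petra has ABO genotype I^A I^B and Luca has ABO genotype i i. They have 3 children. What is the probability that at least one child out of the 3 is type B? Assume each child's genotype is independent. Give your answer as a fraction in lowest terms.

ABO cross I^A I^B × i i → 1/2 A, 1/2 B.
So P(type B) = 1/2 per child.
P(none) = (1/2)^3 = 1/8; P(at least one) = 1 − 1/8 = 7/8.

7/8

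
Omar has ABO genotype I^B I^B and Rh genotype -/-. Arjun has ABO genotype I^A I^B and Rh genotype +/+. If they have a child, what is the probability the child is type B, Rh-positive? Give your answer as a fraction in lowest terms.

ABO cross I^B I^B × I^A I^B → offspring phenotypes: 1/2 B, 1/2 AB.
Rh cross -/- × +/+ → 1 Rh+.
Independent loci: P(type B, Rh-positive) = 1/2 × 1 = 1/2.

1/2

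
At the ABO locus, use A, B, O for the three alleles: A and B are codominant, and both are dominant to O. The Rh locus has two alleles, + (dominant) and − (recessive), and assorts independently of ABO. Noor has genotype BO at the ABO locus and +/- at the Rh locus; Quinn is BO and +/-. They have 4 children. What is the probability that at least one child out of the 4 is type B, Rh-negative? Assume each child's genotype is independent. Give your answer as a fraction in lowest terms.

ABO cross BO × BO → 1/4 O, 3/4 B.
Rh cross +/- × +/- → 3/4 Rh+, 1/4 Rh-; so P(type B, Rh-negative) = 3/4 × 1/4 = 3/16 per child.
P(none) = (13/16)^4 = 28561/65536; P(at least one) = 1 − 28561/65536 = 36975/65536.

36975/65536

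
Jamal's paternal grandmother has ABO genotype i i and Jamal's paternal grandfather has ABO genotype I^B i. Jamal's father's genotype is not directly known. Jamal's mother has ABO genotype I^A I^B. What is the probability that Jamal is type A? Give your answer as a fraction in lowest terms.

3/8

Jamal's father's ABO genotype from i i × I^B i: 1/2 I^B i, 1/2 i i.
Crossing each possibility with the mother I^A I^B and summing P(type A): 1/2·1/4 + 1/2·1/2 = 3/8.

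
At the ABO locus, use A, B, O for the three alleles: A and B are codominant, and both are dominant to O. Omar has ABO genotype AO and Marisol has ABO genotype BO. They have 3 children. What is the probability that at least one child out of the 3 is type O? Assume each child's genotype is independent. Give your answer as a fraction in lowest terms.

ABO cross AO × BO → 1/4 O, 1/4 A, 1/4 B, 1/4 AB.
So P(type O) = 1/4 per child.
P(none) = (3/4)^3 = 27/64; P(at least one) = 1 − 27/64 = 37/64.

37/64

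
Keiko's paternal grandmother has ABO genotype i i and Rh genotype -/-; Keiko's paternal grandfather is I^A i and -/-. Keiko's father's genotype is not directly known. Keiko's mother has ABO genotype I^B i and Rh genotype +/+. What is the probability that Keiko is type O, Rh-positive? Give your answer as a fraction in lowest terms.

Keiko's father's ABO genotype from i i × I^A i: 1/2 I^A i, 1/2 i i.
Crossing each possibility with the mother I^B i and summing P(type O): 1/2·1/4 + 1/2·1/2 = 3/8.
Similarly for Rh via the father's Rh distribution: P(Rh+) = 1.
Independent loci: 3/8 × 1 = 3/8.

3/8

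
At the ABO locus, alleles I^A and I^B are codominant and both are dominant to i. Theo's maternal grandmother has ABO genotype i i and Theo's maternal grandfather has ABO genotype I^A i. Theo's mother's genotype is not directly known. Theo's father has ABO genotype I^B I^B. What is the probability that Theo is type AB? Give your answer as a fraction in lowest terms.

Theo's mother's ABO genotype from i i × I^A i: 1/2 I^A i, 1/2 i i.
Crossing each possibility with the father I^B I^B and summing P(type AB): 1/2·1/2 + 1/2·0 = 1/4.

1/4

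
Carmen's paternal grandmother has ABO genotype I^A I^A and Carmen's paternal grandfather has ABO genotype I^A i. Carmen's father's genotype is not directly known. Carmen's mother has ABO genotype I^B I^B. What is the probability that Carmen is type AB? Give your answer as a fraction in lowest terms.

3/4

Carmen's father's ABO genotype from I^A I^A × I^A i: 1/2 I^A I^A, 1/2 I^A i.
Crossing each possibility with the mother I^B I^B and summing P(type AB): 1/2·1 + 1/2·1/2 = 3/4.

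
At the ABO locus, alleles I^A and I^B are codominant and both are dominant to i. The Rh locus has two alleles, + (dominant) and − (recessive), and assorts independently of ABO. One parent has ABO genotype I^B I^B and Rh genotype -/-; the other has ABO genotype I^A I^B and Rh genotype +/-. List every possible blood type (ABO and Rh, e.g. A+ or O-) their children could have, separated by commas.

Gametes from I^B I^B × I^A I^B give offspring ABO genotypes I^A I^B, I^B I^B, i.e. phenotypes B, AB.
Rh cross -/- × +/- → phenotypes Rh+, Rh-.
Combining independently: B+, B-, AB+, AB-.

B+, B-, AB+, AB-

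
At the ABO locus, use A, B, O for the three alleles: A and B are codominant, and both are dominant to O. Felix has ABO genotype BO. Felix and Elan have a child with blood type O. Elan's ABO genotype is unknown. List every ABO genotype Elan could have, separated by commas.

AO, BO, OO

For each candidate genotype of Elan, check whether crossing it with BO can produce every observed child phenotype.
  AA → possible child types {A, AB} ✗
  AB → possible child types {A, B, AB} ✗
  AO → possible child types {O, A, B, AB} ✓
  BB → possible child types {B} ✗
  BO → possible child types {O, B} ✓
  OO → possible child types {O, B} ✓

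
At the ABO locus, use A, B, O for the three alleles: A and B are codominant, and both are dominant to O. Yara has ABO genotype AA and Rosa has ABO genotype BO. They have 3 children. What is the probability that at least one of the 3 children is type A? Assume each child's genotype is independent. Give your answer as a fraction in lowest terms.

7/8

ABO cross AA × BO → 1/2 A, 1/2 AB.
So P(type A) = 1/2 per child.
P(none) = (1/2)^3 = 1/8; P(at least one) = 1 − 1/8 = 7/8.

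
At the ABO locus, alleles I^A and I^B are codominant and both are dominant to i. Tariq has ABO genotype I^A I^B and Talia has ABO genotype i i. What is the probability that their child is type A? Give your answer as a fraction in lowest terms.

1/2

ABO cross I^A I^B × i i → offspring phenotypes: 1/2 A, 1/2 B.
So P(type A) = 1/2.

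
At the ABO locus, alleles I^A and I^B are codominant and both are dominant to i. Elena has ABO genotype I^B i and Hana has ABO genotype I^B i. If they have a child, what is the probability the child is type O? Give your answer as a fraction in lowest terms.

ABO cross I^B i × I^B i → offspring phenotypes: 1/4 O, 3/4 B.
So P(type O) = 1/4.

1/4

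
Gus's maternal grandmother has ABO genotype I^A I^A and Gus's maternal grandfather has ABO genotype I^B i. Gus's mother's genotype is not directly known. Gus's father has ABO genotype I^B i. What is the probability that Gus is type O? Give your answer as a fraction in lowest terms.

1/8

Gus's mother's ABO genotype from I^A I^A × I^B i: 1/2 I^A I^B, 1/2 I^A i.
Crossing each possibility with the father I^B i and summing P(type O): 1/2·0 + 1/2·1/4 = 1/8.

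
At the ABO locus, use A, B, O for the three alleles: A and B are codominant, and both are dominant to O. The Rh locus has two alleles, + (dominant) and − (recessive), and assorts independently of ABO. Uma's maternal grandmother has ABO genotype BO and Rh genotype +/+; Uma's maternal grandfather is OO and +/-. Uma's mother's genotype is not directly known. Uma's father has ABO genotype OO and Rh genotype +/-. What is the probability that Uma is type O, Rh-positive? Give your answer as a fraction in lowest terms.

21/32

Uma's mother's ABO genotype from BO × OO: 1/2 BO, 1/2 OO.
Crossing each possibility with the father OO and summing P(type O): 1/2·1/2 + 1/2·1 = 3/4.
Similarly for Rh via the mother's Rh distribution: P(Rh+) = 7/8.
Independent loci: 3/4 × 7/8 = 21/32.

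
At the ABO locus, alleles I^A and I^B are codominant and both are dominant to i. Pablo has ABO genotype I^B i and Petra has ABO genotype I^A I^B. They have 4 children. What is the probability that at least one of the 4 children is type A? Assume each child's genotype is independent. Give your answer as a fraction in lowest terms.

ABO cross I^B i × I^A I^B → 1/4 A, 1/2 B, 1/4 AB.
So P(type A) = 1/4 per child.
P(none) = (3/4)^4 = 81/256; P(at least one) = 1 − 81/256 = 175/256.

175/256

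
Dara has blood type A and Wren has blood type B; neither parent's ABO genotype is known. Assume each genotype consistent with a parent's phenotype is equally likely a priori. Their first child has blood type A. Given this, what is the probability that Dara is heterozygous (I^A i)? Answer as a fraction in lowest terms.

Possible genotypes: Dara ∈ {I^A I^A, I^A i}; Wren ∈ {I^B I^B, I^B i}.
Weight each parental genotype pair by prior × P(type-A child):
  I^A I^A × I^B i: posterior weight 2/3.
  I^A i × I^B i: posterior weight 1/3.
Sum the posterior weight over pairs where Dara is I^A i: 1/3.

1/3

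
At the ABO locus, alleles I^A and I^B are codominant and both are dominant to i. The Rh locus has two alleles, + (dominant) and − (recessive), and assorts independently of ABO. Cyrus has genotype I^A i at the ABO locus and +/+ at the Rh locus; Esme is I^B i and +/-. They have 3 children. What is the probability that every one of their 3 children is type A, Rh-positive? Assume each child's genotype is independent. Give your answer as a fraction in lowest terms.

1/64

ABO cross I^A i × I^B i → 1/4 O, 1/4 A, 1/4 B, 1/4 AB.
Rh cross +/+ × +/- → 1 Rh+; so P(type A, Rh-positive) = 1/4 × 1 = 1/4 per child.
All 3 independent: (1/4)^3 = 1/64.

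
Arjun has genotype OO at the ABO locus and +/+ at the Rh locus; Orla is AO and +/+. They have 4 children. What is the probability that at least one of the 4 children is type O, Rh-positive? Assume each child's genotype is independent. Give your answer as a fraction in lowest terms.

15/16

ABO cross OO × AO → 1/2 O, 1/2 A.
Rh cross +/+ × +/+ → 1 Rh+; so P(type O, Rh-positive) = 1/2 × 1 = 1/2 per child.
P(none) = (1/2)^4 = 1/16; P(at least one) = 1 − 1/16 = 15/16.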